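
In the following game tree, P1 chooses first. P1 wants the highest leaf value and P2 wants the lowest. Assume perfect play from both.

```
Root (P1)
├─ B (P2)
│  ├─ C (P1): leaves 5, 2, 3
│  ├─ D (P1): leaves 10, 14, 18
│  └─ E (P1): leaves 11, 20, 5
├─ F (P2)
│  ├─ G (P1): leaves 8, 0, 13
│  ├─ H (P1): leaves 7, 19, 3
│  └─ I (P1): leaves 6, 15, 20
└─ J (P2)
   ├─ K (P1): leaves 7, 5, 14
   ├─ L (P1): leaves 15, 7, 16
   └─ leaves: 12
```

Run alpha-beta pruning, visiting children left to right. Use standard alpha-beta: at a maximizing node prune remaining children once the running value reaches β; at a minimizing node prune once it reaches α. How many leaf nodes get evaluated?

C [α=-∞,β=+∞]: v=5
D [α=-∞,β=5]: v=10 after child 1 ≥ β → β-cutoff, skip 2
E [α=-∞,β=5]: v=11 after child 1 ≥ β → β-cutoff, skip 2
B [α=-∞,β=+∞]: v=5
G [α=5,β=+∞]: v=13
H [α=5,β=13]: v=19 after child 2 ≥ β → β-cutoff, skip 1
I [α=5,β=13]: v=15 after child 2 ≥ β → β-cutoff, skip 1
F [α=5,β=+∞]: v=13
K [α=13,β=+∞]: v=14
L [α=13,β=14]: v=15 after child 1 ≥ β → β-cutoff, skip 2
J [α=13,β=+∞]: v=12
Root [α=-∞,β=+∞]: v=13
Leaves evaluated: 17 of 25.

17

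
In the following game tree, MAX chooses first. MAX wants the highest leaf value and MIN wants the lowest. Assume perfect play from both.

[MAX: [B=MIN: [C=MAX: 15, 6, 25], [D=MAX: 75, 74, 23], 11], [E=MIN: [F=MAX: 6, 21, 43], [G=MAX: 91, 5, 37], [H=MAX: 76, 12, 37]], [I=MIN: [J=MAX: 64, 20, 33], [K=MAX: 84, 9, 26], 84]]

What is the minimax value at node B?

C: max(15, 6, 25) = 25
D: max(75, 74, 23) = 75
B: min(25, 75, 11) = 11

11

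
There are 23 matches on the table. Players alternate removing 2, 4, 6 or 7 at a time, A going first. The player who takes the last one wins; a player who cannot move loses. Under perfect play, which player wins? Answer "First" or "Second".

First

Positions where the player to move wins (W) vs loses (L):
i:   0  1  2  3  4  5  6  7  8  9 10 11 12 13 14 15 16 17 18 19 20 21 22 23
     L  L  W  W  W  W  W  W  W  L  L  W  W  W  W  W  W  W  L  L  W  W  W  W
Position 23 is W, so the first player wins.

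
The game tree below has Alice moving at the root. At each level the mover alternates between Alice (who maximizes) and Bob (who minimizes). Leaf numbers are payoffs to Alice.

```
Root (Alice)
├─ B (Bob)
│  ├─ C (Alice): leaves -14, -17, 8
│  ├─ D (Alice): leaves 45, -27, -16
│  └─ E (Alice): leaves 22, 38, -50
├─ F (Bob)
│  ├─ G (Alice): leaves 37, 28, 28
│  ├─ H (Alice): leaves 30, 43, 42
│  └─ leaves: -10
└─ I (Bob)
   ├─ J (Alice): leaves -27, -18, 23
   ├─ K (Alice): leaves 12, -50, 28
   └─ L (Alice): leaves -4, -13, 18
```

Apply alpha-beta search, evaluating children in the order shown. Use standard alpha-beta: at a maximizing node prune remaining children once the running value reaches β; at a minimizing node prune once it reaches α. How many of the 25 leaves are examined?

C [α=-∞,β=+∞]: v=8
D [α=-∞,β=8]: v=45 after child 1 ≥ β → β-cutoff, skip 2
E [α=-∞,β=8]: v=22 after child 1 ≥ β → β-cutoff, skip 2
B [α=-∞,β=+∞]: v=8
G [α=8,β=+∞]: v=37
H [α=8,β=37]: v=43 after child 2 ≥ β → β-cutoff, skip 1
F [α=8,β=+∞]: v=-10
J [α=8,β=+∞]: v=23
K [α=8,β=23]: v=28
L [α=8,β=23]: v=18
I [α=8,β=+∞]: v=18
Root [α=-∞,β=+∞]: v=18
Leaves evaluated: 20 of 25.

20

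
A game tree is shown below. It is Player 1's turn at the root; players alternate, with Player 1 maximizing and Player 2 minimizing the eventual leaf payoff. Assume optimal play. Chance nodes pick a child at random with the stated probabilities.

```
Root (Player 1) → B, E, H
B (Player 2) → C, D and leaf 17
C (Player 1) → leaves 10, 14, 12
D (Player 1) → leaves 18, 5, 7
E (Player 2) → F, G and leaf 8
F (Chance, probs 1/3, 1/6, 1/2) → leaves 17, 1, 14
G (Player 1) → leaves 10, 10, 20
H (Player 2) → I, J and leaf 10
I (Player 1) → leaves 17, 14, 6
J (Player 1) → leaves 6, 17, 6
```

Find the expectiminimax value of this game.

14

C (Player 1): max(10, 14, 12) = 14
D (Player 1): max(18, 5, 7) = 18
B (Player 2): min(14, 18, 17) = 14
F (Chance): 1/3·17 + 1/6·1 + 1/2·14 = 12.83
G (Player 1): max(10, 10, 20) = 20
E (Player 2): min(12.83, 20, 8) = 8
I (Player 1): max(17, 14, 6) = 17
J (Player 1): max(6, 17, 6) = 17
H (Player 2): min(17, 17, 10) = 10
Root (Player 1): max(14, 8, 10) = 14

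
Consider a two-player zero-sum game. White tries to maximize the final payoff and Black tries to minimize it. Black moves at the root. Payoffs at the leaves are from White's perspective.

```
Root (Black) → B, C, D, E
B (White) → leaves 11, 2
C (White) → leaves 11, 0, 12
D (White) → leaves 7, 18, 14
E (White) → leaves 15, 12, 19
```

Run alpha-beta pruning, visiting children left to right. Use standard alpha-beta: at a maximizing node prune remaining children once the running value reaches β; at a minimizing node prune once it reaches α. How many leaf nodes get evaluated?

B [α=-∞,β=+∞]: v=11
C [α=-∞,β=11]: v=11 after child 1 ≥ β → β-cutoff, skip 2
D [α=-∞,β=11]: v=18 after child 2 ≥ β → β-cutoff, skip 1
E [α=-∞,β=11]: v=15 after child 1 ≥ β → β-cutoff, skip 2
Root [α=-∞,β=+∞]: v=11
Leaves evaluated: 6 of 11.

6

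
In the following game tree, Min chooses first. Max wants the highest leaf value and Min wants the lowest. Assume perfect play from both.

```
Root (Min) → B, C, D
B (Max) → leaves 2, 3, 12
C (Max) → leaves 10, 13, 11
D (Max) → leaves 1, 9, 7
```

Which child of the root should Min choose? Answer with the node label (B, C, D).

D

B (Max): max(2, 3, 12) = 12
C (Max): max(10, 13, 11) = 13
D (Max): max(1, 9, 7) = 9
Root (Min): min(12, 13, 9) = 9
Min picks the child with the lowest value: D (value 9).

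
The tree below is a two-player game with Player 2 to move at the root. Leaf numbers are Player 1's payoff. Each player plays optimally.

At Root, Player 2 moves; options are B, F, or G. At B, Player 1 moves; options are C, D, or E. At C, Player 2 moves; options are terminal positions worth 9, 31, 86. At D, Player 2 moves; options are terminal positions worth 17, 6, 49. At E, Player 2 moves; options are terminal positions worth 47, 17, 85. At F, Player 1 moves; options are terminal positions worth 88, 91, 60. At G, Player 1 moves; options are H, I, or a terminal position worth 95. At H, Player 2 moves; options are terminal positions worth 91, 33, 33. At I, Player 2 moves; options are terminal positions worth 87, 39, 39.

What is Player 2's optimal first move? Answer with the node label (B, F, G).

C (Player 2): min(9, 31, 86) = 9
D (Player 2): min(17, 6, 49) = 6
E (Player 2): min(47, 17, 85) = 17
B (Player 1): max(9, 6, 17) = 17
F (Player 1): max(88, 91, 60) = 91
H (Player 2): min(91, 33, 33) = 33
I (Player 2): min(87, 39, 39) = 39
G (Player 1): max(33, 39, 95) = 95
Root (Player 2): min(17, 91, 95) = 17
Player 2 picks the child with the lowest value: B (value 17).

B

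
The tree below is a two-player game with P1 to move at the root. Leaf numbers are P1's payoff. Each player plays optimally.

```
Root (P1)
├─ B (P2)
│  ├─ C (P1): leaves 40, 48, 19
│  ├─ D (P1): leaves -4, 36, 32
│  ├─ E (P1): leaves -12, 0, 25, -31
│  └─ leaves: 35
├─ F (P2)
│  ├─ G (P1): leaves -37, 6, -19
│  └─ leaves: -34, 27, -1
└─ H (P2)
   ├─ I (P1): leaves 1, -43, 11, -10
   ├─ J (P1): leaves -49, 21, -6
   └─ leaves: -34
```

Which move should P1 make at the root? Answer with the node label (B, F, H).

C (P1): max(40, 48, 19) = 48
D (P1): max(-4, 36, 32) = 36
E (P1): max(-12, 0, 25, -31) = 25
B (P2): min(48, 36, 25, 35) = 25
G (P1): max(-37, 6, -19) = 6
F (P2): min(6, -34, 27, -1) = -34
I (P1): max(1, -43, 11, -10) = 11
J (P1): max(-49, 21, -6) = 21
H (P2): min(11, 21, -34) = -34
Root (P1): max(25, -34, -34) = 25
P1 picks the child with the highest value: B (value 25).

B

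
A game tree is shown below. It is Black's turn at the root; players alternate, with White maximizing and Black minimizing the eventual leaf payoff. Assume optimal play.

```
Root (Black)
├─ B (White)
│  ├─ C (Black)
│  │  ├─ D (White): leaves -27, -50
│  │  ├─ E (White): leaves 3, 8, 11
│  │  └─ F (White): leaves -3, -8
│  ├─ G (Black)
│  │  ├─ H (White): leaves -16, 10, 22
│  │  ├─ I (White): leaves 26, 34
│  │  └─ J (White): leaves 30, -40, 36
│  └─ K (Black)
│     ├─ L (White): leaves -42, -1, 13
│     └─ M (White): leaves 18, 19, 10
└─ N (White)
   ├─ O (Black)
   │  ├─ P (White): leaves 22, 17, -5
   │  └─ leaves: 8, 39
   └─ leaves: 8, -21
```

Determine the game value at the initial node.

8

D (White): max(-27, -50) = -27
E (White): max(3, 8, 11) = 11
F (White): max(-3, -8) = -3
C (Black): min(-27, 11, -3) = -27
H (White): max(-16, 10, 22) = 22
I (White): max(26, 34) = 34
J (White): max(30, -40, 36) = 36
G (Black): min(22, 34, 36) = 22
L (White): max(-42, -1, 13) = 13
M (White): max(18, 19, 10) = 19
K (Black): min(13, 19) = 13
B (White): max(-27, 22, 13) = 22
P (White): max(22, 17, -5) = 22
O (Black): min(22, 8, 39) = 8
N (White): max(8, 8, -21) = 8
Root (Black): min(22, 8) = 8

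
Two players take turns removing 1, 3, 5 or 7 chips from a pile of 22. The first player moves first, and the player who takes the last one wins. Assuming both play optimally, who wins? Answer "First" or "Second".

i:   0  1  2  3  4  5  6  7  8  9 10 11 12 13 14 15 16 17 18 19 20 21 22
     L  W  L  W  L  W  L  W  L  W  L  W  L  W  L  W  L  W  L  W  L  W  L
Position 22 is L, so the second player wins.

Second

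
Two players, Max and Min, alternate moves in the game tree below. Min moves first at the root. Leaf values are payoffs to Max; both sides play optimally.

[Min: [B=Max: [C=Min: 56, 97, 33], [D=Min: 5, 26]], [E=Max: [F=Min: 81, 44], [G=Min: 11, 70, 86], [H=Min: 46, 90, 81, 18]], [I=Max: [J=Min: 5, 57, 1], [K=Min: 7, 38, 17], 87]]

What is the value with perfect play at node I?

87

J: min(5, 57, 1) = 1
K: min(7, 38, 17) = 7
I: max(1, 7, 87) = 87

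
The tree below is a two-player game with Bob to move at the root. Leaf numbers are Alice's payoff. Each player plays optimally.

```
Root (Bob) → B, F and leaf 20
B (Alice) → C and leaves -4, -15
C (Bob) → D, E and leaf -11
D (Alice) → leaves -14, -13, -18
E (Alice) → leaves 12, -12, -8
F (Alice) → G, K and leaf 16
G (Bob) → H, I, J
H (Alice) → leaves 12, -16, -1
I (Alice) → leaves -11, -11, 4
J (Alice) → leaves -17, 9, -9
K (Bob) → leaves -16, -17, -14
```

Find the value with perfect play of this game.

D (Alice): max(-14, -13, -18) = -13
E (Alice): max(12, -12, -8) = 12
C (Bob): min(-13, 12, -11) = -13
B (Alice): max(-13, -4, -15) = -4
H (Alice): max(12, -16, -1) = 12
I (Alice): max(-11, -11, 4) = 4
J (Alice): max(-17, 9, -9) = 9
G (Bob): min(12, 4, 9) = 4
K (Bob): min(-16, -17, -14) = -17
F (Alice): max(4, -17, 16) = 16
Root (Bob): min(-4, 16, 20) = -4

-4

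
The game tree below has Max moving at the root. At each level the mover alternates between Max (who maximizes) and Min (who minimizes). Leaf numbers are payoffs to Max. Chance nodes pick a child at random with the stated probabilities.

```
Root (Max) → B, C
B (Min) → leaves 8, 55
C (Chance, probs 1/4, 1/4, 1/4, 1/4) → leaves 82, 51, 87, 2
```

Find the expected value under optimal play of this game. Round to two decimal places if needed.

55.5

B (Min): min(8, 55) = 8
C (Chance): 1/4·82 + 1/4·51 + 1/4·87 + 1/4·2 = 55.5
Root (Max): max(8, 55.5) = 55.5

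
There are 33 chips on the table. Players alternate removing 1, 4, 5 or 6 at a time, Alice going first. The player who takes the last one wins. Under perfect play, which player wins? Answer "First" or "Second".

First

i:   0  1  2  3  4  5  6  7  8  9 10 11 12 13 14 15 16 17 18 19 20 21 22 23 24 25 26 27 28 29 30 31 32 33
     L  W  L  W  W  W  W  W  W  L  W  L  W  W  W  W  W  W  L  W  L  W  W  W  W  W  W  L  W  L  W  W  W  W
Position 33 is W, so the first player wins.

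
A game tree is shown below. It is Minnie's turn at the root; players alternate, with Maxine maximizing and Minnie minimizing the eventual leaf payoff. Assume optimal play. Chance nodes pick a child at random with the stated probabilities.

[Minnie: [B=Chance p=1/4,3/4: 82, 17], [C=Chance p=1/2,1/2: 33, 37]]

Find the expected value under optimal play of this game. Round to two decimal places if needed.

33.25

B (Chance): 1/4·82 + 3/4·17 = 33.25
C (Chance): 1/2·33 + 1/2·37 = 35
Root (Minnie): min(33.25, 35) = 33.25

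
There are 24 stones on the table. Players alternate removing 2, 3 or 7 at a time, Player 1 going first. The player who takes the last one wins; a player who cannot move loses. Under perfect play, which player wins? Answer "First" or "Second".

First

W/L table (W = player to move can force a win):
i:   0  1  2  3  4  5  6  7  8  9 10 11 12 13 14 15 16 17 18 19 20 21 22 23 24
     L  L  W  W  W  L  L  W  W  W  L  L  W  W  W  L  L  W  W  W  L  L  W  W  W
Position 24 is W, so the first player wins.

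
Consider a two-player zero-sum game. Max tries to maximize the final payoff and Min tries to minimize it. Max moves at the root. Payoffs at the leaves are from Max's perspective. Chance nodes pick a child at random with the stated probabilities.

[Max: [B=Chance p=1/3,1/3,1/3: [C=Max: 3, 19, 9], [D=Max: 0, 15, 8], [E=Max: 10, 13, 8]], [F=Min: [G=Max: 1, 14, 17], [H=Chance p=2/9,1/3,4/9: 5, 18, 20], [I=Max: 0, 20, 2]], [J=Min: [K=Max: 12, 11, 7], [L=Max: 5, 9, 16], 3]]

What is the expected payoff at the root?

C (Max): max(3, 19, 9) = 19
D (Max): max(0, 15, 8) = 15
E (Max): max(10, 13, 8) = 13
B (Chance): 1/3·19 + 1/3·15 + 1/3·13 = 15.67
G (Max): max(1, 14, 17) = 17
H (Chance): 2/9·5 + 1/3·18 + 4/9·20 = 16
I (Max): max(0, 20, 2) = 20
F (Min): min(17, 16, 20) = 16
K (Max): max(12, 11, 7) = 12
L (Max): max(5, 9, 16) = 16
J (Min): min(12, 16, 3) = 3
Root (Max): max(15.67, 16, 3) = 16

16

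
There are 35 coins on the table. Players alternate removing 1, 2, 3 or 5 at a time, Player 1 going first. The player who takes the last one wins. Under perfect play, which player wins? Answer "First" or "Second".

First

Positions where the player to move wins (W) vs loses (L):
i:   0  1  2  3  4  5  6  7  8  9 10 11 12 13 14 15 16 17 18 19 20 21 22 23 24 25 26 27 28 29 30 31 32 33 34 35
     L  W  W  W  L  W  W  W  L  W  W  W  L  W  W  W  L  W  W  W  L  W  W  W  L  W  W  W  L  W  W  W  L  W  W  W
Position 35 is W, so the first player wins.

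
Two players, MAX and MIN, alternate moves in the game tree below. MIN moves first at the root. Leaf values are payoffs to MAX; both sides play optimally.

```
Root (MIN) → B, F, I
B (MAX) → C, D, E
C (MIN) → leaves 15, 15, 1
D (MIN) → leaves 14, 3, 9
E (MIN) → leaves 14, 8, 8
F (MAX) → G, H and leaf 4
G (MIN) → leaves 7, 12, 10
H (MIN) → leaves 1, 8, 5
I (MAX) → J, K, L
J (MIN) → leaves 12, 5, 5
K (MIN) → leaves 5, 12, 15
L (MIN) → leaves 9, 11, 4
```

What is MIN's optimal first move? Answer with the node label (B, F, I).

I

C (MIN): min(15, 15, 1) = 1
D (MIN): min(14, 3, 9) = 3
E (MIN): min(14, 8, 8) = 8
B (MAX): max(1, 3, 8) = 8
G (MIN): min(7, 12, 10) = 7
H (MIN): min(1, 8, 5) = 1
F (MAX): max(7, 1, 4) = 7
J (MIN): min(12, 5, 5) = 5
K (MIN): min(5, 12, 15) = 5
L (MIN): min(9, 11, 4) = 4
I (MAX): max(5, 5, 4) = 5
Root (MIN): min(8, 7, 5) = 5
MIN picks the child with the lowest value: I (value 5).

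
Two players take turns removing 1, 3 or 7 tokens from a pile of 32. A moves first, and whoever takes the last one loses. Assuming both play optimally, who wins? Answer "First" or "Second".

Positions where the player to move wins (W) vs loses (L):
i:   0  1  2  3  4  5  6  7  8  9 10 11 12 13 14 15 16 17 18 19 20 21 22 23 24 25 26 27 28 29 30 31 32
     W  L  W  L  W  L  W  L  W  L  W  L  W  L  W  L  W  L  W  L  W  L  W  L  W  L  W  L  W  L  W  L  W
Position 32 is W, so the first player wins.

First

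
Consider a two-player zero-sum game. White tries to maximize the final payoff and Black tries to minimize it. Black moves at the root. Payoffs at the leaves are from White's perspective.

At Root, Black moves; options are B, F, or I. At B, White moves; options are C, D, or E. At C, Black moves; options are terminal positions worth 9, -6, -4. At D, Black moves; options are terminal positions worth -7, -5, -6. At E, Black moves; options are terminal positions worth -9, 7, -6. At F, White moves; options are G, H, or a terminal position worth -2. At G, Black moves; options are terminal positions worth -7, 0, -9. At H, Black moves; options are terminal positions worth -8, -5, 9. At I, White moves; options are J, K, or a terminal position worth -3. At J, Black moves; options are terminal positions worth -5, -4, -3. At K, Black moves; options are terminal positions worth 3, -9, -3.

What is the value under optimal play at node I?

-3

J: min(-5, -4, -3) = -5
K: min(3, -9, -3) = -9
I: max(-5, -9, -3) = -3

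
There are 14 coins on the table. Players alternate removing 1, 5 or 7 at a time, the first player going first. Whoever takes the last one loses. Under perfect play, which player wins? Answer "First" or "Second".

Positions where the player to move wins (W) vs loses (L):
i:   0  1  2  3  4  5  6  7  8  9 10 11 12 13 14
     W  L  W  L  W  L  W  L  W  L  W  L  W  L  W
Position 14 is W, so the first player wins.

First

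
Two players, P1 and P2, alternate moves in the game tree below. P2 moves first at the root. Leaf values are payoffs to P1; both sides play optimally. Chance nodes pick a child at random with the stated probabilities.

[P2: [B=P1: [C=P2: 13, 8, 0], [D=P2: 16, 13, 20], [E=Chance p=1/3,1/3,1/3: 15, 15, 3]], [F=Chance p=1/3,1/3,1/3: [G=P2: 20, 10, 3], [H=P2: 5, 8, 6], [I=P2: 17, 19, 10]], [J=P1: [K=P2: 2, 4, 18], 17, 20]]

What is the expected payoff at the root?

C (P2): min(13, 8, 0) = 0
D (P2): min(16, 13, 20) = 13
E (Chance): 1/3·15 + 1/3·15 + 1/3·3 = 11
B (P1): max(0, 13, 11) = 13
G (P2): min(20, 10, 3) = 3
H (P2): min(5, 8, 6) = 5
I (P2): min(17, 19, 10) = 10
F (Chance): 1/3·3 + 1/3·5 + 1/3·10 = 6
K (P2): min(2, 4, 18) = 2
J (P1): max(2, 17, 20) = 20
Root (P2): min(13, 6, 20) = 6

6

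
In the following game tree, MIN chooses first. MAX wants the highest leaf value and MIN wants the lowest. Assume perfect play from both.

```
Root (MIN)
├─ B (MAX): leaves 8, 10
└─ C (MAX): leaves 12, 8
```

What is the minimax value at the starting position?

B (MAX): max(8, 10) = 10
C (MAX): max(12, 8) = 12
Root (MIN): min(10, 12) = 10

10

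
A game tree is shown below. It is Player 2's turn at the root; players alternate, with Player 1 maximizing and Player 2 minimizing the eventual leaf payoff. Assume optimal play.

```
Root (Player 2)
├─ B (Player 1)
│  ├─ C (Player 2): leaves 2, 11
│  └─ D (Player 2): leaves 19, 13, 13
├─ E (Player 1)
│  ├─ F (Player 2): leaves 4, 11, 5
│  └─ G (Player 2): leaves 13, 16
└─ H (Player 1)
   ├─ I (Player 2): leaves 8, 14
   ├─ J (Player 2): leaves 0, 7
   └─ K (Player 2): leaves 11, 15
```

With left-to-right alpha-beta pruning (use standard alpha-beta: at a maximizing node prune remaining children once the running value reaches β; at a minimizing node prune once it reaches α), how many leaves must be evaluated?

15

C [α=-∞,β=+∞]: v=2
D [α=2,β=+∞]: v=13
B [α=-∞,β=+∞]: v=13
F [α=-∞,β=13]: v=4
G [α=4,β=13]: v=13
E [α=-∞,β=13]: v=13
I [α=-∞,β=13]: v=8
J [α=8,β=13]: v=0 after child 1 ≤ α → α-cutoff, skip 1
K [α=8,β=13]: v=11
H [α=-∞,β=13]: v=11
Root [α=-∞,β=+∞]: v=11
Leaves evaluated: 15 of 16.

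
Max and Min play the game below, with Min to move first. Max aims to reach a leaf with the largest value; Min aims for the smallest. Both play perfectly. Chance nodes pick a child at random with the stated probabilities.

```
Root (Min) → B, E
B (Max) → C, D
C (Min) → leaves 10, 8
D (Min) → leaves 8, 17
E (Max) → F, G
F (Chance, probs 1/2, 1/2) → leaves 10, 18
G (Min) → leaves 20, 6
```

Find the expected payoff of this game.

8

C (Min): min(10, 8) = 8
D (Min): min(8, 17) = 8
B (Max): max(8, 8) = 8
F (Chance): 1/2·10 + 1/2·18 = 14
G (Min): min(20, 6) = 6
E (Max): max(14, 6) = 14
Root (Min): min(8, 14) = 8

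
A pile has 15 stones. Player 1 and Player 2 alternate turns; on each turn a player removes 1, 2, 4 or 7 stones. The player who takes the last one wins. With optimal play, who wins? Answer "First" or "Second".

Mark each pile size as W (mover wins) or L (mover loses):
i:   0  1  2  3  4  5  6  7  8  9 10 11 12 13 14 15
     L  W  W  L  W  W  L  W  W  L  W  W  L  W  W  L
Position 15 is L, so the second player wins.

Second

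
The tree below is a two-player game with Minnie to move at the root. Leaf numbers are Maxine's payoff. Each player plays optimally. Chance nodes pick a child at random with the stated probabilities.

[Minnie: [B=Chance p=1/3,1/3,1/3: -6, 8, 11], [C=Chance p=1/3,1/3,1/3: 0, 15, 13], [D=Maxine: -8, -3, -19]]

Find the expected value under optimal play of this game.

-3

B (Chance): 1/3·-6 + 1/3·8 + 1/3·11 = 4.33
C (Chance): 1/3·0 + 1/3·15 + 1/3·13 = 9.33
D (Maxine): max(-8, -3, -19) = -3
Root (Minnie): min(4.33, 9.33, -3) = -3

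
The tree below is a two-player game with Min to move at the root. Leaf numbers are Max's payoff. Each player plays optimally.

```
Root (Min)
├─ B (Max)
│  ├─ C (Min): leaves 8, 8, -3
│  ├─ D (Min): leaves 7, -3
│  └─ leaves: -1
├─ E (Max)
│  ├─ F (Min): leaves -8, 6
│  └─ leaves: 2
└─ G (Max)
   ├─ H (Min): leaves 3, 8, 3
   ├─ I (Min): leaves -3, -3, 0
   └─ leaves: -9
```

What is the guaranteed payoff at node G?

H: min(3, 8, 3) = 3
I: min(-3, -3, 0) = -3
G: max(3, -3, -9) = 3

3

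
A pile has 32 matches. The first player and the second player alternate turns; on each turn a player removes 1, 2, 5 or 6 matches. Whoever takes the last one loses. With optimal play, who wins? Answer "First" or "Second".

Second

i:   0  1  2  3  4  5  6  7  8  9 10 11 12 13 14 15 16 17 18 19 20 21 22 23 24 25 26 27 28 29 30 31 32
     W  L  W  W  L  W  W  W  L  W  W  L  W  W  W  L  W  W  L  W  W  W  L  W  W  L  W  W  W  L  W  W  L
Position 32 is L, so the second player wins.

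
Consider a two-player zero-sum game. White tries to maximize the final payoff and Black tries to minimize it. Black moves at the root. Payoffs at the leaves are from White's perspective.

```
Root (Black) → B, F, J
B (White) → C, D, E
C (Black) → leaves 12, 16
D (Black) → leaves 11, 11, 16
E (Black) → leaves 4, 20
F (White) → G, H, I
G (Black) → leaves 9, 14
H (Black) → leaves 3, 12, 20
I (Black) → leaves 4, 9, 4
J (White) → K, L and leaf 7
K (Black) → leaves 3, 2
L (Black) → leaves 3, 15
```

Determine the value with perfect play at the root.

C (Black): min(12, 16) = 12
D (Black): min(11, 11, 16) = 11
E (Black): min(4, 20) = 4
B (White): max(12, 11, 4) = 12
G (Black): min(9, 14) = 9
H (Black): min(3, 12, 20) = 3
I (Black): min(4, 9, 4) = 4
F (White): max(9, 3, 4) = 9
K (Black): min(3, 2) = 2
L (Black): min(3, 15) = 3
J (White): max(2, 3, 7) = 7
Root (Black): min(12, 9, 7) = 7

7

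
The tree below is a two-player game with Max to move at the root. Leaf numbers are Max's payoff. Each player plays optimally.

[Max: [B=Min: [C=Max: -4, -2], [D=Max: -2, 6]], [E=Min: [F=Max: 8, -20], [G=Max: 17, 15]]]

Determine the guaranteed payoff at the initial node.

8

C (Max): max(-4, -2) = -2
D (Max): max(-2, 6) = 6
B (Min): min(-2, 6) = -2
F (Max): max(8, -20) = 8
G (Max): max(17, 15) = 17
E (Min): min(8, 17) = 8
Root (Max): max(-2, 8) = 8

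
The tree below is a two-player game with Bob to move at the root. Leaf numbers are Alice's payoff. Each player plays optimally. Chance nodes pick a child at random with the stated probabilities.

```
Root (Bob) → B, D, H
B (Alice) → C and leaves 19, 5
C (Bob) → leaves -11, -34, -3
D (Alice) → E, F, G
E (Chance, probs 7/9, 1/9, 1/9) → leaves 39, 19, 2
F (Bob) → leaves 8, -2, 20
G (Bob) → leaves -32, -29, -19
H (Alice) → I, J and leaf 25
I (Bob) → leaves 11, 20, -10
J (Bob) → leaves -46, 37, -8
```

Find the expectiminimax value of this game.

19

C (Bob): min(-11, -34, -3) = -34
B (Alice): max(-34, 19, 5) = 19
E (Chance): 7/9·39 + 1/9·19 + 1/9·2 = 32.67
F (Bob): min(8, -2, 20) = -2
G (Bob): min(-32, -29, -19) = -32
D (Alice): max(32.67, -2, -32) = 32.67
I (Bob): min(11, 20, -10) = -10
J (Bob): min(-46, 37, -8) = -46
H (Alice): max(-10, -46, 25) = 25
Root (Bob): min(19, 32.67, 25) = 19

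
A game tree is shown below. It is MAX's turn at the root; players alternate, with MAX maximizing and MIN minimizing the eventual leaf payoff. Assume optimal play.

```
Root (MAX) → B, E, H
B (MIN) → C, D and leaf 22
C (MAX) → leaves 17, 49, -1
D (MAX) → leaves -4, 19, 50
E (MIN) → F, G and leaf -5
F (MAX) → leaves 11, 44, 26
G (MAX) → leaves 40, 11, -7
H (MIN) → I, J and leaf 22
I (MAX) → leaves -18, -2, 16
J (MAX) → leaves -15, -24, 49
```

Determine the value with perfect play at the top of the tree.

C (MAX): max(17, 49, -1) = 49
D (MAX): max(-4, 19, 50) = 50
B (MIN): min(49, 50, 22) = 22
F (MAX): max(11, 44, 26) = 44
G (MAX): max(40, 11, -7) = 40
E (MIN): min(44, 40, -5) = -5
I (MAX): max(-18, -2, 16) = 16
J (MAX): max(-15, -24, 49) = 49
H (MIN): min(16, 49, 22) = 16
Root (MAX): max(22, -5, 16) = 22

22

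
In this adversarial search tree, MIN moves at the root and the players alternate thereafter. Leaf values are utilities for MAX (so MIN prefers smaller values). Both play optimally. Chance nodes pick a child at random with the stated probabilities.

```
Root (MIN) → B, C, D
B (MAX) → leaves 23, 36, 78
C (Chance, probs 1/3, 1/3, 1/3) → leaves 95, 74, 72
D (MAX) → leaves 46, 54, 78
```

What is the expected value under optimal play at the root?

78

B (MAX): max(23, 36, 78) = 78
C (Chance): 1/3·95 + 1/3·74 + 1/3·72 = 80.33
D (MAX): max(46, 54, 78) = 78
Root (MIN): min(78, 80.33, 78) = 78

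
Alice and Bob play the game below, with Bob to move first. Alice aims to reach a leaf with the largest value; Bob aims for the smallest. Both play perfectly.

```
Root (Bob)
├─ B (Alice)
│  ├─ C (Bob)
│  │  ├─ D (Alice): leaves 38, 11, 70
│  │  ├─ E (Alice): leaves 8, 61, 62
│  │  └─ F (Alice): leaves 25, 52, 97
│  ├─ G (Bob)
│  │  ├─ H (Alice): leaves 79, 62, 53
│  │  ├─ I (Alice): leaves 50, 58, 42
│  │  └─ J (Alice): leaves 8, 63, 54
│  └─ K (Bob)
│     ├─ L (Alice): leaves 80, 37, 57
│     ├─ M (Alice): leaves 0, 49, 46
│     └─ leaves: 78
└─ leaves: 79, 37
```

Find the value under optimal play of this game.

D (Alice): max(38, 11, 70) = 70
E (Alice): max(8, 61, 62) = 62
F (Alice): max(25, 52, 97) = 97
C (Bob): min(70, 62, 97) = 62
H (Alice): max(79, 62, 53) = 79
I (Alice): max(50, 58, 42) = 58
J (Alice): max(8, 63, 54) = 63
G (Bob): min(79, 58, 63) = 58
L (Alice): max(80, 37, 57) = 80
M (Alice): max(0, 49, 46) = 49
K (Bob): min(80, 49, 78) = 49
B (Alice): max(62, 58, 49) = 62
Root (Bob): min(62, 79, 37) = 37

37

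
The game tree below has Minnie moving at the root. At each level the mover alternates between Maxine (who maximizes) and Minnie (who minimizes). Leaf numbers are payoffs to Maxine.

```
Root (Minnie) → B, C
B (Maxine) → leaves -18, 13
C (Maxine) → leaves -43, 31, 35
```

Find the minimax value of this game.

B (Maxine): max(-18, 13) = 13
C (Maxine): max(-43, 31, 35) = 35
Root (Minnie): min(13, 35) = 13

13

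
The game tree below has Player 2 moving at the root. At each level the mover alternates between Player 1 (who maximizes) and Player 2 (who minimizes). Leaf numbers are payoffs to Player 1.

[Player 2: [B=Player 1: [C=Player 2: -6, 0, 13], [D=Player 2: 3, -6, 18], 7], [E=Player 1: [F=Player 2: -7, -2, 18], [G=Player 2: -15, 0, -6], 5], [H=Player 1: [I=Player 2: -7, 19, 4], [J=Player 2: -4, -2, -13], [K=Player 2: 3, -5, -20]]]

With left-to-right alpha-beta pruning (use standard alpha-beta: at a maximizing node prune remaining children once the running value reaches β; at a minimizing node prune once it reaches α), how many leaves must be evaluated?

C [α=-∞,β=+∞]: v=-6
D [α=-6,β=+∞]: v=-6 after child 2 ≤ α → α-cutoff, skip 1
B [α=-∞,β=+∞]: v=7
F [α=-∞,β=7]: v=-7
G [α=-7,β=7]: v=-15 after child 1 ≤ α → α-cutoff, skip 2
E [α=-∞,β=7]: v=5
I [α=-∞,β=5]: v=-7
J [α=-7,β=5]: v=-13
K [α=-7,β=5]: v=-20
H [α=-∞,β=5]: v=-7
Root [α=-∞,β=+∞]: v=-7
Leaves evaluated: 20 of 23.

20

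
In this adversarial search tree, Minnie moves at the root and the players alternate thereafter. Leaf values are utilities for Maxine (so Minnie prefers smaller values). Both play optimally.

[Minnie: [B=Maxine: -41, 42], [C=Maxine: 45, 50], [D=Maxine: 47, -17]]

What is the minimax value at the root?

B (Maxine): max(-41, 42) = 42
C (Maxine): max(45, 50) = 50
D (Maxine): max(47, -17) = 47
Root (Minnie): min(42, 50, 47) = 42

42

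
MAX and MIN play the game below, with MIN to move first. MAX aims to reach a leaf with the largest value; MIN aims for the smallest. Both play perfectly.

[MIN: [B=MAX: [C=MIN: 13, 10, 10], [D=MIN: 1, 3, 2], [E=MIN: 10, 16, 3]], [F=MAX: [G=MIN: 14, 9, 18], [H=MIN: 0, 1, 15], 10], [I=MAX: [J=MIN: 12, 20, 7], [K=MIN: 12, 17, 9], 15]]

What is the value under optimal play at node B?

C: min(13, 10, 10) = 10
D: min(1, 3, 2) = 1
E: min(10, 16, 3) = 3
B: max(10, 1, 3) = 10

10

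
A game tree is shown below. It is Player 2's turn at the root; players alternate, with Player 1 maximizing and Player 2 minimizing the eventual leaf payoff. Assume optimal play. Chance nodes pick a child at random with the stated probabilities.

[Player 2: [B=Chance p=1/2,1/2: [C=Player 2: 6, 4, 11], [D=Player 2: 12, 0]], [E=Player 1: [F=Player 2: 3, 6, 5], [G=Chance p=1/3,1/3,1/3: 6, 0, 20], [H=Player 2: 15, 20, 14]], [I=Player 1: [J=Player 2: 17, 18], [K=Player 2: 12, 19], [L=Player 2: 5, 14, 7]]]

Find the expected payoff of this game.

C (Player 2): min(6, 4, 11) = 4
D (Player 2): min(12, 0) = 0
B (Chance): 1/2·4 + 1/2·0 = 2
F (Player 2): min(3, 6, 5) = 3
G (Chance): 1/3·6 + 1/3·0 + 1/3·20 = 8.67
H (Player 2): min(15, 20, 14) = 14
E (Player 1): max(3, 8.67, 14) = 14
J (Player 2): min(17, 18) = 17
K (Player 2): min(12, 19) = 12
L (Player 2): min(5, 14, 7) = 5
I (Player 1): max(17, 12, 5) = 17
Root (Player 2): min(2, 14, 17) = 2

2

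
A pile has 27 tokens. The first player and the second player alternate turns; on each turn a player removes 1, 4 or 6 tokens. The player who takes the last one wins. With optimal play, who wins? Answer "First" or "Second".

W/L table (W = player to move can force a win):
i:   0  1  2  3  4  5  6  7  8  9 10 11 12 13 14 15 16 17 18 19 20 21 22 23 24 25 26 27
     L  W  L  W  W  L  W  L  W  W  L  W  L  W  W  L  W  L  W  W  L  W  L  W  W  L  W  L
Position 27 is L, so the second player wins.

Second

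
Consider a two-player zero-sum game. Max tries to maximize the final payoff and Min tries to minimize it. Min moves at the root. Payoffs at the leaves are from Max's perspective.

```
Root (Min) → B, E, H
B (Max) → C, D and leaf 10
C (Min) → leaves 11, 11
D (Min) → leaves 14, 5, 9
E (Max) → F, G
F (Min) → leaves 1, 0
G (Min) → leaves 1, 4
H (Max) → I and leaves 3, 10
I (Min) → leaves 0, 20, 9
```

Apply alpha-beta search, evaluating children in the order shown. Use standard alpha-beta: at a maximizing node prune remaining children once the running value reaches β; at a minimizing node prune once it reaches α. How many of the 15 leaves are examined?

13

C [α=-∞,β=+∞]: v=11
D [α=11,β=+∞]: v=5 after child 2 ≤ α → α-cutoff, skip 1
B [α=-∞,β=+∞]: v=11
F [α=-∞,β=11]: v=0
G [α=0,β=11]: v=1
E [α=-∞,β=11]: v=1
I [α=-∞,β=1]: v=0
H [α=-∞,β=1]: v=3 after child 2 ≥ β → β-cutoff, skip 1
Root [α=-∞,β=+∞]: v=1
Leaves evaluated: 13 of 15.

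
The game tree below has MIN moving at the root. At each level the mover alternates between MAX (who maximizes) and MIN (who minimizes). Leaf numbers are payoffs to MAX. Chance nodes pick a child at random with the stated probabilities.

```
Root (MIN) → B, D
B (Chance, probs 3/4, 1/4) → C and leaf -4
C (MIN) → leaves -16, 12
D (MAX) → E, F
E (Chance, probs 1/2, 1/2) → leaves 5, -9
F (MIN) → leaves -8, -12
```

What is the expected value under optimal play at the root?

C (MIN): min(-16, 12) = -16
B (Chance): 3/4·-16 + 1/4·-4 = -13
E (Chance): 1/2·5 + 1/2·-9 = -2
F (MIN): min(-8, -12) = -12
D (MAX): max(-2, -12) = -2
Root (MIN): min(-13, -2) = -13

-13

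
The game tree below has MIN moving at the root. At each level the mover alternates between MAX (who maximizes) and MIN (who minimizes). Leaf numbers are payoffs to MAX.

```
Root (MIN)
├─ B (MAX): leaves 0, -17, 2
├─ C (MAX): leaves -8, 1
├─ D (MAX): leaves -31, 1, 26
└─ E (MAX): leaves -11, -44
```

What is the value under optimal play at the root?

-11

B (MAX): max(0, -17, 2) = 2
C (MAX): max(-8, 1) = 1
D (MAX): max(-31, 1, 26) = 26
E (MAX): max(-11, -44) = -11
Root (MIN): min(2, 1, 26, -11) = -11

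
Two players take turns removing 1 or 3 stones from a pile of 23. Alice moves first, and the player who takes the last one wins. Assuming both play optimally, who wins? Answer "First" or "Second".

W/L table (W = player to move can force a win):
i:   0  1  2  3  4  5  6  7  8  9 10 11 12 13 14 15 16 17 18 19 20 21 22 23
     L  W  L  W  L  W  L  W  L  W  L  W  L  W  L  W  L  W  L  W  L  W  L  W
Position 23 is W, so the first player wins.

First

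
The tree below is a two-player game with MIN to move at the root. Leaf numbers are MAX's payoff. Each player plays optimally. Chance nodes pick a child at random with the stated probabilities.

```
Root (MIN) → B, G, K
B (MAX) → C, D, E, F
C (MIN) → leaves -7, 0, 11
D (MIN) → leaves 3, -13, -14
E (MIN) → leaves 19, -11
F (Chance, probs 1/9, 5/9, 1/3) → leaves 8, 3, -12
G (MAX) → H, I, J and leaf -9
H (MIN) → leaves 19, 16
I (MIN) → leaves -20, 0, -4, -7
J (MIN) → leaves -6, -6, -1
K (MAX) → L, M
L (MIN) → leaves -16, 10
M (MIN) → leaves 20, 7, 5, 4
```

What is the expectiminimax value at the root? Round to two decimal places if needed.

-1.44

C (MIN): min(-7, 0, 11) = -7
D (MIN): min(3, -13, -14) = -14
E (MIN): min(19, -11) = -11
F (Chance): 1/9·8 + 5/9·3 + 1/3·-12 = -1.44
B (MAX): max(-7, -14, -11, -1.44) = -1.44
H (MIN): min(19, 16) = 16
I (MIN): min(-20, 0, -4, -7) = -20
J (MIN): min(-6, -6, -1) = -6
G (MAX): max(16, -20, -6, -9) = 16
L (MIN): min(-16, 10) = -16
M (MIN): min(20, 7, 5, 4) = 4
K (MAX): max(-16, 4) = 4
Root (MIN): min(-1.44, 16, 4) = -1.44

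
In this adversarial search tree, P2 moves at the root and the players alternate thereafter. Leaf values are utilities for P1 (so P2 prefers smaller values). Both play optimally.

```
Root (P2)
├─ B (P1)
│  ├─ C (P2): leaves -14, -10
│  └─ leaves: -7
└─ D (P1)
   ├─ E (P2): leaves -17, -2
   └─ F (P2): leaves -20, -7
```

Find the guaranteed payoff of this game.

C (P2): min(-14, -10) = -14
B (P1): max(-14, -7) = -7
E (P2): min(-17, -2) = -17
F (P2): min(-20, -7) = -20
D (P1): max(-17, -20) = -17
Root (P2): min(-7, -17) = -17

-17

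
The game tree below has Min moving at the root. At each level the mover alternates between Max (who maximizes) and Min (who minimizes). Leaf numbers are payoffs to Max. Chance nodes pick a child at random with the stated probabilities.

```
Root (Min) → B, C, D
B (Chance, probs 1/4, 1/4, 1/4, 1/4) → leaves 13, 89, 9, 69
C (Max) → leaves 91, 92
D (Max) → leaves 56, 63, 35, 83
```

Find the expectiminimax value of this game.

B (Chance): 1/4·13 + 1/4·89 + 1/4·9 + 1/4·69 = 45
C (Max): max(91, 92) = 92
D (Max): max(56, 63, 35, 83) = 83
Root (Min): min(45, 92, 83) = 45

45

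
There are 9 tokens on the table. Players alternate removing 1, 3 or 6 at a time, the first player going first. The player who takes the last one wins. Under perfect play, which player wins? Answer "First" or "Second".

W/L table (W = player to move can force a win):
i:   0  1  2  3  4  5  6  7  8  9
     L  W  L  W  L  W  W  W  W  L
Position 9 is L, so the second player wins.

Second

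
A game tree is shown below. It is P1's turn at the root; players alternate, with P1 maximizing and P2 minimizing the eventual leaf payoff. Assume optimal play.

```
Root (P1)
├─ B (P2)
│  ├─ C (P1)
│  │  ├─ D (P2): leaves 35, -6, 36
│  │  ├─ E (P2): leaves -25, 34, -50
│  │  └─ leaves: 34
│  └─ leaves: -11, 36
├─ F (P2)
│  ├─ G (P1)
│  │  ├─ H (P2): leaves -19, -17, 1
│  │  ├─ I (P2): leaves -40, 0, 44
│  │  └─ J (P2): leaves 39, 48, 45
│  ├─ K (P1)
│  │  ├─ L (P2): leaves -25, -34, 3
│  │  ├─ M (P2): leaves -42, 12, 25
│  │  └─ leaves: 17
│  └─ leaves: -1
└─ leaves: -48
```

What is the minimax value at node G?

39

H: min(-19, -17, 1) = -19
I: min(-40, 0, 44) = -40
J: min(39, 48, 45) = 39
G: max(-19, -40, 39) = 39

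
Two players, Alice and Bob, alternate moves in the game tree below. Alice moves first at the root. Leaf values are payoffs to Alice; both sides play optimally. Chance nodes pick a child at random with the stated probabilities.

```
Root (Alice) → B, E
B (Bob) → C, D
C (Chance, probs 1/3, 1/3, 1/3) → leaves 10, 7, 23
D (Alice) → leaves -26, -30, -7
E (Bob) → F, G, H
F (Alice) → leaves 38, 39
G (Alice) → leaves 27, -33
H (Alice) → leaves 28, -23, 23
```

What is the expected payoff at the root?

C (Chance): 1/3·10 + 1/3·7 + 1/3·23 = 13.33
D (Alice): max(-26, -30, -7) = -7
B (Bob): min(13.33, -7) = -7
F (Alice): max(38, 39) = 39
G (Alice): max(27, -33) = 27
H (Alice): max(28, -23, 23) = 28
E (Bob): min(39, 27, 28) = 27
Root (Alice): max(-7, 27) = 27

27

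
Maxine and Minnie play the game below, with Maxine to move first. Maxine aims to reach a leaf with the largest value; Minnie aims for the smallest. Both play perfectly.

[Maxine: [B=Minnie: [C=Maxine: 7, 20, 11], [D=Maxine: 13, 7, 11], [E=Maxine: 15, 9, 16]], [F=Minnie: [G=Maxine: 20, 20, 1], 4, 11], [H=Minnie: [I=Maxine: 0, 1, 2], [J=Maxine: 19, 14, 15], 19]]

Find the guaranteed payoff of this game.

13

C (Maxine): max(7, 20, 11) = 20
D (Maxine): max(13, 7, 11) = 13
E (Maxine): max(15, 9, 16) = 16
B (Minnie): min(20, 13, 16) = 13
G (Maxine): max(20, 20, 1) = 20
F (Minnie): min(20, 4, 11) = 4
I (Maxine): max(0, 1, 2) = 2
J (Maxine): max(19, 14, 15) = 19
H (Minnie): min(2, 19, 19) = 2
Root (Maxine): max(13, 4, 2) = 13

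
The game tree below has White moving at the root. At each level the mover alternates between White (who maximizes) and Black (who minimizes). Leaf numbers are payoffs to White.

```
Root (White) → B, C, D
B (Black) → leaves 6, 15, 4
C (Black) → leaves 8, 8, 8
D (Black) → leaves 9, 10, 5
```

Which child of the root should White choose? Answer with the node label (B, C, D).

C

B (Black): min(6, 15, 4) = 4
C (Black): min(8, 8, 8) = 8
D (Black): min(9, 10, 5) = 5
Root (White): max(4, 8, 5) = 8
White picks the child with the highest value: C (value 8).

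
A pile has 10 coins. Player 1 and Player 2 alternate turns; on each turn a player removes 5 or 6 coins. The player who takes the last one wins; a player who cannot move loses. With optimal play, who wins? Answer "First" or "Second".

Positions where the player to move wins (W) vs loses (L):
i:   0  1  2  3  4  5  6  7  8  9 10
     L  L  L  L  L  W  W  W  W  W  W
Position 10 is W, so the first player wins.

First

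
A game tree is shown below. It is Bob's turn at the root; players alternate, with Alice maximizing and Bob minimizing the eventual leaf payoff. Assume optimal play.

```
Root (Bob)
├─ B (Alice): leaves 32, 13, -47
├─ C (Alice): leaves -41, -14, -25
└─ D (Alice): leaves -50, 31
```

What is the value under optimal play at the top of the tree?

B (Alice): max(32, 13, -47) = 32
C (Alice): max(-41, -14, -25) = -14
D (Alice): max(-50, 31) = 31
Root (Bob): min(32, -14, 31) = -14

-14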